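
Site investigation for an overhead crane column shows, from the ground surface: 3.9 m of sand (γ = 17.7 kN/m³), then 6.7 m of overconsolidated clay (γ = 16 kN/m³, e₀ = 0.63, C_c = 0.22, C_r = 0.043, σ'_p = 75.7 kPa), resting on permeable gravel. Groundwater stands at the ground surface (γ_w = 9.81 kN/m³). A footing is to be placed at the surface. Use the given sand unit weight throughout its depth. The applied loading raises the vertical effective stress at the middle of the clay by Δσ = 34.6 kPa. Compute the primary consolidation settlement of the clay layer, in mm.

S_c ≈ 80.1 mm

Mid-depth of clay below the ground surface: z = 3.9 + 6.7/2 = 7.25 m.
Total vertical stress at mid-clay: σ_v = 17.7×3.9 + 16×3.35 = 122.63 kPa.
Pore pressure: u = 9.81×(7.25 − 0) = 71.123 kPa.
Initial effective stress: σ'_0 = σ_v − u = 122.63 − 71.123 = 51.507 kPa.
Final effective stress: σ'_f = 51.507 + 34.6 = 86.107 kPa.
σ'_f = 86.107 > σ'_p = 75.7 kPa, so the stress path crosses the preconsolidation pressure — recompression up to σ'_p, then virgin compression beyond:
S_c = H/(1+e₀)·[C_r·log₁₀(σ'_p/σ'_0) + C_c·log₁₀(σ'_f/σ'_p)]
    = 6.7/1.63 × [0.043×log₁₀(75.7/51.507) + 0.22×log₁₀(86.107/75.7)]
    = 4.1104 × [0.0071909 + 0.012307] = 0.08014 m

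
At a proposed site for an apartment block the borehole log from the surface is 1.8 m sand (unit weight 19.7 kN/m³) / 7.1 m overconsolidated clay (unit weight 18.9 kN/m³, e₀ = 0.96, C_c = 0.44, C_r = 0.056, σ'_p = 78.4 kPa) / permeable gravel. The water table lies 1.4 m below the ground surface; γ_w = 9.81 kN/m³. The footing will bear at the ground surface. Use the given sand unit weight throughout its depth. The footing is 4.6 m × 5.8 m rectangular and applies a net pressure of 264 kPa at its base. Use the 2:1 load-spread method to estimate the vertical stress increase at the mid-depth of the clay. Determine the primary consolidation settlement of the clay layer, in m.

S_c ≈ 0.354 m

Mid-depth of clay below the ground surface: z = 1.8 + 7.1/2 = 5.35 m.
Total vertical stress at mid-clay: σ_v = 19.7×1.8 + 18.9×3.55 = 102.55 kPa.
Pore pressure: u = 9.81×(5.35 − 1.4) = 38.75 kPa.
Initial effective stress: σ'_0 = σ_v − u = 102.55 − 38.75 = 63.8 kPa.
Stress increase at mid-clay by the 2:1 spreading method:
Δσ = qBL/((B+z)(L+z)) = 264×4.6×5.8/((4.6+5.35)(5.8+5.35)) = 63.488 kPa
Final effective stress: σ'_f = 63.8 + 63.488 = 127.29 kPa.
σ'_f = 127.29 > σ'_p = 78.4 kPa, so the stress path crosses the preconsolidation pressure — recompression up to σ'_p, then virgin compression beyond:
S_c = H/(1+e₀)·[C_r·log₁₀(σ'_p/σ'_0) + C_c·log₁₀(σ'_f/σ'_p)]
    = 7.1/1.96 × [0.056×log₁₀(78.4/63.8) + 0.44×log₁₀(127.29/78.4)]
    = 3.6224 × [0.0050117 + 0.09261] = 0.3536 m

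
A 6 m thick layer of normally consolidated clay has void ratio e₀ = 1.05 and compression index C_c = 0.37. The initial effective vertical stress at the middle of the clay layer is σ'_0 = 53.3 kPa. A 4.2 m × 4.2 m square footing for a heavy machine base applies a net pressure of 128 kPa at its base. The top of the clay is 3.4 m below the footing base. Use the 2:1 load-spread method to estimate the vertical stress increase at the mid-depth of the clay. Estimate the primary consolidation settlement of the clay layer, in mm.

S_c ≈ 150 mm

Mid-depth of clay below the footing base: z = 3.4 + 6/2 = 6.4 m.
Stress increase at mid-clay by the 2:1 spreading method:
Δσ = qBL/((B+z)(L+z)) = 128×4.2×4.2/((4.2+6.4)(4.2+6.4)) = 20.095 kPa
Final effective stress: σ'_f = σ'_0 + Δσ = 53.3 + 20.095 = 73.395 kPa.
Normally consolidated clay, so the full stress increment lies on the virgin compression line:
S_c = C_c·H/(1+e₀)·log₁₀(σ'_f/σ'_0) = 0.37×6/(1+1.05)×log₁₀(73.395/53.3)
    = 1.0829 × 0.13894 = 0.1505 m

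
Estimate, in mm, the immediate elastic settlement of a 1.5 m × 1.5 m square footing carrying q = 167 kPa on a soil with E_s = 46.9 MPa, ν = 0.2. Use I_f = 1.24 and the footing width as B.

S_e ≈ 6.36 mm

Immediate (elastic) settlement: S_e = q·B·(1−ν²)/E_s · I_f.
E_s = 46.9 MPa = 46900 kPa.
S_e = 167 × 1.5 × (1 − 0.2²) / 46900 × 1.24
    = 167 × 1.5 × 0.96 / 46900 × 1.24
    = 0.006358 m = 6.358 mm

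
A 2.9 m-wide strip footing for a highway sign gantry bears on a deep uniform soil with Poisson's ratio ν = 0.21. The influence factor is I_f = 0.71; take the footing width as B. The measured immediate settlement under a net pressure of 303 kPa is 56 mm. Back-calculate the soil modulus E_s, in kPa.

E_s ≈ 10600 kPa

S_e = q·B·(1−ν²)/E_s · I_f  ⇒  E_s = q·B·(1−ν²)·I_f / S_e.
E_s = 303 × 2.9 × 0.9559 × 0.71 / 0.056 = 10650 kPa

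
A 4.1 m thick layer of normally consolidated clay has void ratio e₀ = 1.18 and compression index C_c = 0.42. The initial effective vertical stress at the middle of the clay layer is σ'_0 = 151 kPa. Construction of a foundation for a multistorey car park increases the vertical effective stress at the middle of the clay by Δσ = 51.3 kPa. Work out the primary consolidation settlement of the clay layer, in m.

Final effective stress: σ'_f = σ'_0 + Δσ = 151 + 51.3 = 202.3 kPa.
Normally consolidated clay, so the full stress increment lies on the virgin compression line:
S_c = C_c·H/(1+e₀)·log₁₀(σ'_f/σ'_0) = 0.42×4.1/(1+1.18)×log₁₀(202.3/151)
    = 0.78991 × 0.12702 = 0.1003 m

S_c ≈ 0.1 m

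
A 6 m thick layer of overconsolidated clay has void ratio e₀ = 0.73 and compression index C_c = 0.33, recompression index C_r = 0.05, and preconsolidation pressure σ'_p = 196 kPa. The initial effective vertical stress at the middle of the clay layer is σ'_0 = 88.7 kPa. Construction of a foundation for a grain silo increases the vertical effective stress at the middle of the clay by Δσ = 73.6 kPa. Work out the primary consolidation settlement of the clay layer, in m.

Final effective stress: σ'_f = 88.7 + 73.6 = 162.3 kPa.
σ'_f = 162.3 ≤ σ'_p = 196 kPa, so the clay remains overconsolidated and only the recompression index applies:
S_c = C_r·H/(1+e₀)·log₁₀(σ'_f/σ'_0) = 0.05×6/1.73×log₁₀(162.3/88.7)
    = 0.17341 × 0.26239 = 0.0455 m

S_c ≈ 0.0455 m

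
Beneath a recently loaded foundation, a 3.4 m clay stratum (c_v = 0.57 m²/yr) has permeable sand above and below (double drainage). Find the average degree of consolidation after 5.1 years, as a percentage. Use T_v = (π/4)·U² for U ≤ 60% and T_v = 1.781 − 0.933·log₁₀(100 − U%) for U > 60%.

U ≈ 93.2 %

Drainage path length: H_d = H/2 = 1.7 m (double drainage).
T_v = c_v·t/H_d² = 0.57×5.1/1.7² = 1.0059.
T_v = 1.0059 corresponds to the U > 60% branch:
U = 1 − 10^((1.781 − T_v)/0.933)/100 = 0.9323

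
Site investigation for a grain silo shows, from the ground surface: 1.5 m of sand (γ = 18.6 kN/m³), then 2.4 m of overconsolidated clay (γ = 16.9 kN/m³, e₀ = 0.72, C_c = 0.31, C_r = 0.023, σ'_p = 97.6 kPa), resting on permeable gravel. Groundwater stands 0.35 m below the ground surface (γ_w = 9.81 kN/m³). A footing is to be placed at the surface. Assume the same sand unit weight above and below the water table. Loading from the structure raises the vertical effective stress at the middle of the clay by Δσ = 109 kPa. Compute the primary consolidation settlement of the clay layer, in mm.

Mid-depth of clay below the ground surface: z = 1.5 + 2.4/2 = 2.7 m.
Total vertical stress at mid-clay: σ_v = 18.6×1.5 + 16.9×1.2 = 48.18 kPa.
Pore pressure: u = 9.81×(2.7 − 0.35) = 23.054 kPa.
Initial effective stress: σ'_0 = σ_v − u = 48.18 − 23.054 = 25.126 kPa.
Final effective stress: σ'_f = 25.126 + 109 = 134.13 kPa.
σ'_f = 134.13 > σ'_p = 97.6 kPa, so the stress path crosses the preconsolidation pressure — recompression up to σ'_p, then virgin compression beyond:
S_c = H/(1+e₀)·[C_r·log₁₀(σ'_p/σ'_0) + C_c·log₁₀(σ'_f/σ'_p)]
    = 2.4/1.72 × [0.023×log₁₀(97.6/25.126) + 0.31×log₁₀(134.13/97.6)]
    = 1.3953 × [0.013555 + 0.042804] = 0.07864 m

S_c ≈ 78.6 mm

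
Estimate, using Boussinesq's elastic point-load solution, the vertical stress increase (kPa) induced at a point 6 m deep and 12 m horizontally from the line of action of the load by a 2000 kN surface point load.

Δσ_z ≈ 0.475 kPa

Boussinesq vertical stress below a point load on an elastic half-space:
Δσ_z = 3P/(2πz²) · [1 + (r/z)²]^(−5/2)
r/z = 12/6 = 2; [1+(r/z)²]^(−5/2) = 0.017889.
Δσ_z = 3×2000/(2π×6²) × 0.017889 = 26.526 × 0.017889 = 0.4745 kPa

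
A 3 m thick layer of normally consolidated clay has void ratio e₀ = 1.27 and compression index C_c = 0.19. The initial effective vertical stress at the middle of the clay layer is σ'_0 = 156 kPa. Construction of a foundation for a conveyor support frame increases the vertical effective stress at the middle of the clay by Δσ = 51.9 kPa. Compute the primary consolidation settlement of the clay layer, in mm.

S_c ≈ 31.3 mm

Final effective stress: σ'_f = σ'_0 + Δσ = 156 + 51.9 = 207.9 kPa.
Normally consolidated clay, so the full stress increment lies on the virgin compression line:
S_c = C_c·H/(1+e₀)·log₁₀(σ'_f/σ'_0) = 0.19×3/(1+1.27)×log₁₀(207.9/156)
    = 0.2511 × 0.12473 = 0.03132 m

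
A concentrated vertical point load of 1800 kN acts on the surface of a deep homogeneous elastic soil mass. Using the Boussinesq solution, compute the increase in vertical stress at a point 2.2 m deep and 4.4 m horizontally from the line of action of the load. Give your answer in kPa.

Boussinesq vertical stress below a point load on an elastic half-space:
Δσ_z = 3P/(2πz²) · [1 + (r/z)²]^(−5/2)
r/z = 4.4/2.2 = 2; [1+(r/z)²]^(−5/2) = 0.017889.
Δσ_z = 3×1800/(2π×2.2²) × 0.017889 = 177.57 × 0.017889 = 3.177 kPa

Δσ_z ≈ 3.18 kPa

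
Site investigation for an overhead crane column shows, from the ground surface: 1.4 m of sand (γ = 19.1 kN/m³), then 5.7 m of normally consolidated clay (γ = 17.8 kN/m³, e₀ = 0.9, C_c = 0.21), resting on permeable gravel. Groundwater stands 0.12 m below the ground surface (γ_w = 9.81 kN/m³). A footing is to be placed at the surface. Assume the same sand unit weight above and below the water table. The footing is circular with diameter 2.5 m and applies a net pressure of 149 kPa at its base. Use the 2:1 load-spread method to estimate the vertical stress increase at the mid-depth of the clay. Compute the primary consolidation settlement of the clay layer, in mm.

Mid-depth of clay below the ground surface: z = 1.4 + 5.7/2 = 4.25 m.
Total vertical stress at mid-clay: σ_v = 19.1×1.4 + 17.8×2.85 = 77.47 kPa.
Pore pressure: u = 9.81×(4.25 − 0.12) = 40.515 kPa.
Initial effective stress: σ'_0 = σ_v − u = 77.47 − 40.515 = 36.955 kPa.
Stress increase at mid-clay by the 2:1 spreading method:
Δσ ≈ qD²/(D+z)² = 149×2.5²/(2.5+4.25)² = 20.439 kPa
Final effective stress: σ'_f = σ'_0 + Δσ = 36.955 + 20.439 = 57.394 kPa.
Normally consolidated clay, so the full stress increment lies on the virgin compression line:
S_c = C_c·H/(1+e₀)·log₁₀(σ'_f/σ'_0) = 0.21×5.7/(1+0.9)×log₁₀(57.394/36.955)
    = 0.63 × 0.19119 = 0.1204 m

S_c ≈ 120 mm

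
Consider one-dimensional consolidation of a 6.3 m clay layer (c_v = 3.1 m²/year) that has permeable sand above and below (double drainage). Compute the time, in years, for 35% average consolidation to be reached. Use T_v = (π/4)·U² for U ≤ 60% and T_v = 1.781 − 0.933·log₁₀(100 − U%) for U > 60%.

Drainage path length: H_d = H/2 = 3.15 m (double drainage).
U ≤ 60%: T_v = (π/4)·U² = (π/4)×0.35² = 0.096211.
t = T_v·H_d²/c_v = 0.096211×3.15²/3.1 = 0.308 years.

t ≈ 0.308 years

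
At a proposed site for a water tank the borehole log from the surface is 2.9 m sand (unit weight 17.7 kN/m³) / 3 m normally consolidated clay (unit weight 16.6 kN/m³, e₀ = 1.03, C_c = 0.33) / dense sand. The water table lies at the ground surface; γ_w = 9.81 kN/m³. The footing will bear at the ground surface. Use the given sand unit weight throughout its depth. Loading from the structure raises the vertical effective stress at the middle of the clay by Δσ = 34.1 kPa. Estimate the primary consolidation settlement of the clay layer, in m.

Mid-depth of clay below the ground surface: z = 2.9 + 3/2 = 4.4 m.
Total vertical stress at mid-clay: σ_v = 17.7×2.9 + 16.6×1.5 = 76.23 kPa.
Pore pressure: u = 9.81×(4.4 − 0) = 43.164 kPa.
Initial effective stress: σ'_0 = σ_v − u = 76.23 − 43.164 = 33.066 kPa.
Final effective stress: σ'_f = σ'_0 + Δσ = 33.066 + 34.1 = 67.166 kPa.
Normally consolidated clay, so the full stress increment lies on the virgin compression line:
S_c = C_c·H/(1+e₀)·log₁₀(σ'_f/σ'_0) = 0.33×3/(1+1.03)×log₁₀(67.166/33.066)
    = 0.48768 × 0.30777 = 0.1501 m

S_c ≈ 0.15 m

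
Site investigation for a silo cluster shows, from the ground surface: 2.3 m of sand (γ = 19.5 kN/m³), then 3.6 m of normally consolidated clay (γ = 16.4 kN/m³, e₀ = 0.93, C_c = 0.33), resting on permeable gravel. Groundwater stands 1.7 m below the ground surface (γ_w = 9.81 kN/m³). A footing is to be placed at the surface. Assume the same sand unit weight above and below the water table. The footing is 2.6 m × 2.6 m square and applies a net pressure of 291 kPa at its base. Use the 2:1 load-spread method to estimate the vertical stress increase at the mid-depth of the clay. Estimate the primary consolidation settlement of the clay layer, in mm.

Mid-depth of clay below the ground surface: z = 2.3 + 3.6/2 = 4.1 m.
Total vertical stress at mid-clay: σ_v = 19.5×2.3 + 16.4×1.8 = 74.37 kPa.
Pore pressure: u = 9.81×(4.1 − 1.7) = 23.544 kPa.
Initial effective stress: σ'_0 = σ_v − u = 74.37 − 23.544 = 50.826 kPa.
Stress increase at mid-clay by the 2:1 spreading method:
Δσ = qBL/((B+z)(L+z)) = 291×2.6×2.6/((2.6+4.1)(2.6+4.1)) = 43.822 kPa
Final effective stress: σ'_f = σ'_0 + Δσ = 50.826 + 43.822 = 94.648 kPa.
Normally consolidated clay, so the full stress increment lies on the virgin compression line:
S_c = C_c·H/(1+e₀)·log₁₀(σ'_f/σ'_0) = 0.33×3.6/(1+0.93)×log₁₀(94.648/50.826)
    = 0.61554 × 0.27003 = 0.1662 m

S_c ≈ 166 mm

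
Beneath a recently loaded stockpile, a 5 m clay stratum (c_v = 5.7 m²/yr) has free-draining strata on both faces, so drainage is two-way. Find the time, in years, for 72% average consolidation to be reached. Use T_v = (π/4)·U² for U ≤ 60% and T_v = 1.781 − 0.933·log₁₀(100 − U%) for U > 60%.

Drainage path length: H_d = H/2 = 2.5 m (double drainage).
U > 60%: T_v = 1.781 − 0.933·log₁₀(100 − 72) = 0.4308.
t = T_v·H_d²/c_v = 0.4308×2.5²/5.7 = 0.4724 years.

t ≈ 0.472 years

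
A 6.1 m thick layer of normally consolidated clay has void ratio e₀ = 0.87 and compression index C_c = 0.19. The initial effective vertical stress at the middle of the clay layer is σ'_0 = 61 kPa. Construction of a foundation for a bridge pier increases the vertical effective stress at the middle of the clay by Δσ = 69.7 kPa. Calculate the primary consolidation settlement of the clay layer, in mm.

Final effective stress: σ'_f = σ'_0 + Δσ = 61 + 69.7 = 130.7 kPa.
Normally consolidated clay, so the full stress increment lies on the virgin compression line:
S_c = C_c·H/(1+e₀)·log₁₀(σ'_f/σ'_0) = 0.19×6.1/(1+0.87)×log₁₀(130.7/61)
    = 0.61979 × 0.33095 = 0.2051 m

S_c ≈ 205 mm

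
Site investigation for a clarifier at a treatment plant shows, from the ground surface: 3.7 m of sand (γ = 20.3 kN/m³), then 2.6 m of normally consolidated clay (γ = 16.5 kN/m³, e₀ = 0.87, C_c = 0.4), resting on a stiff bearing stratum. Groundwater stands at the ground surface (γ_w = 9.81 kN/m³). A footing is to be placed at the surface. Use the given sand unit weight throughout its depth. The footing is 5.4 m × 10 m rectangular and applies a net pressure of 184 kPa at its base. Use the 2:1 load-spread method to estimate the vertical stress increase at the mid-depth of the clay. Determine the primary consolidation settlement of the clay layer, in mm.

S_c ≈ 205 mm

Mid-depth of clay below the ground surface: z = 3.7 + 2.6/2 = 5 m.
Total vertical stress at mid-clay: σ_v = 20.3×3.7 + 16.5×1.3 = 96.56 kPa.
Pore pressure: u = 9.81×(5 − 0) = 49.05 kPa.
Initial effective stress: σ'_0 = σ_v − u = 96.56 − 49.05 = 47.51 kPa.
Stress increase at mid-clay by the 2:1 spreading method:
Δσ = qBL/((B+z)(L+z)) = 184×5.4×10/((5.4+5)(10+5)) = 63.692 kPa
Final effective stress: σ'_f = σ'_0 + Δσ = 47.51 + 63.692 = 111.2 kPa.
Normally consolidated clay, so the full stress increment lies on the virgin compression line:
S_c = C_c·H/(1+e₀)·log₁₀(σ'_f/σ'_0) = 0.4×2.6/(1+0.87)×log₁₀(111.2/47.51)
    = 0.55615 × 0.36932 = 0.2054 m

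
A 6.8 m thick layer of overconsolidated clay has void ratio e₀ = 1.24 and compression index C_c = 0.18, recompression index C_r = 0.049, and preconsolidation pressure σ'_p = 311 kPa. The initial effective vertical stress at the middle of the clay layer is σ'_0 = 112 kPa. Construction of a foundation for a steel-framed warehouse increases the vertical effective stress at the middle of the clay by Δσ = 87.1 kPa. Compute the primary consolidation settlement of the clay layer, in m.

Final effective stress: σ'_f = 112 + 87.1 = 199.1 kPa.
σ'_f = 199.1 ≤ σ'_p = 311 kPa, so the clay remains overconsolidated and only the recompression index applies:
S_c = C_r·H/(1+e₀)·log₁₀(σ'_f/σ'_0) = 0.049×6.8/2.24×log₁₀(199.1/112)
    = 0.14875 × 0.24985 = 0.03717 m

S_c ≈ 0.0372 m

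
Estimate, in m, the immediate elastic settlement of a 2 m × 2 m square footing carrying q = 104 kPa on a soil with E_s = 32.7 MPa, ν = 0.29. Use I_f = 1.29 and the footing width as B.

S_e ≈ 0.00752 m

Immediate (elastic) settlement: S_e = q·B·(1−ν²)/E_s · I_f.
E_s = 32.7 MPa = 32700 kPa.
S_e = 104 × 2 × (1 − 0.29²) / 32700 × 1.29
    = 104 × 2 × 0.9159 / 32700 × 1.29
    = 0.007515 m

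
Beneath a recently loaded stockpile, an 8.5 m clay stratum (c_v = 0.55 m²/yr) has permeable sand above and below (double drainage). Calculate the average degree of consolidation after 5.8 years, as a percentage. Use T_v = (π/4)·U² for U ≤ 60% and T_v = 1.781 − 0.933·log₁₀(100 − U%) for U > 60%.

U ≈ 47.4 %

Drainage path length: H_d = H/2 = 4.25 m (double drainage).
T_v = c_v·t/H_d² = 0.55×5.8/4.25² = 0.17661.
T_v = 0.17661 corresponds to the U ≤ 60% branch:
U = √(4T_v/π) = 0.4742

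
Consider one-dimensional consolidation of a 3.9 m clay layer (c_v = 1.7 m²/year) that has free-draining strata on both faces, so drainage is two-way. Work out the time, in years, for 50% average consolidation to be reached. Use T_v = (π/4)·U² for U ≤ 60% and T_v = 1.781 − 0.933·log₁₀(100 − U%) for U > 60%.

Drainage path length: H_d = H/2 = 1.95 m (double drainage).
U ≤ 60%: T_v = (π/4)·U² = (π/4)×0.5² = 0.19635.
t = T_v·H_d²/c_v = 0.19635×1.95²/1.7 = 0.4392 years.

t ≈ 0.439 years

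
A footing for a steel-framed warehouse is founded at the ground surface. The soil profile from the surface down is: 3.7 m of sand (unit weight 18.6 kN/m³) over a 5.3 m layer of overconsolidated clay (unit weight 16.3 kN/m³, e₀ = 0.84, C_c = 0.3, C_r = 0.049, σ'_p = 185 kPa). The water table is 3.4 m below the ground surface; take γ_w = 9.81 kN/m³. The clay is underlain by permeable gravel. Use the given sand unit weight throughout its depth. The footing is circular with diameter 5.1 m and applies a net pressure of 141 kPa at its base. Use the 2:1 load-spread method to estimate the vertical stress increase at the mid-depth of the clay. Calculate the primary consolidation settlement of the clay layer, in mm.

Mid-depth of clay below the ground surface: z = 3.7 + 5.3/2 = 6.35 m.
Total vertical stress at mid-clay: σ_v = 18.6×3.7 + 16.3×2.65 = 112.02 kPa.
Pore pressure: u = 9.81×(6.35 − 3.4) = 28.94 kPa.
Initial effective stress: σ'_0 = σ_v − u = 112.02 − 28.94 = 83.08 kPa.
Stress increase at mid-clay by the 2:1 spreading method:
Δσ ≈ qD²/(D+z)² = 141×5.1²/(5.1+6.35)² = 27.974 kPa
Final effective stress: σ'_f = 83.08 + 27.974 = 111.05 kPa.
σ'_f = 111.05 ≤ σ'_p = 185 kPa, so the clay remains overconsolidated and only the recompression index applies:
S_c = C_r·H/(1+e₀)·log₁₀(σ'_f/σ'_0) = 0.049×5.3/1.84×log₁₀(111.05/83.08)
    = 0.14114 × 0.12602 = 0.01779 m

S_c ≈ 17.8 mm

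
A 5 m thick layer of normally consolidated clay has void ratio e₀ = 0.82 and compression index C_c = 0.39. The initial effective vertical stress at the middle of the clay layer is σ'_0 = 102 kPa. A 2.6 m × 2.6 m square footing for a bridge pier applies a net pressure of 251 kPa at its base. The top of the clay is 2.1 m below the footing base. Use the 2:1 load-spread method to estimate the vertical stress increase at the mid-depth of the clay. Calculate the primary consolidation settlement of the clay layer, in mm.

Mid-depth of clay below the footing base: z = 2.1 + 5/2 = 4.6 m.
Stress increase at mid-clay by the 2:1 spreading method:
Δσ = qBL/((B+z)(L+z)) = 251×2.6×2.6/((2.6+4.6)(2.6+4.6)) = 32.731 kPa
Final effective stress: σ'_f = σ'_0 + Δσ = 102 + 32.731 = 134.73 kPa.
Normally consolidated clay, so the full stress increment lies on the virgin compression line:
S_c = C_c·H/(1+e₀)·log₁₀(σ'_f/σ'_0) = 0.39×5/(1+0.82)×log₁₀(134.73/102)
    = 1.0714 × 0.12086 = 0.1295 m

S_c ≈ 129 mm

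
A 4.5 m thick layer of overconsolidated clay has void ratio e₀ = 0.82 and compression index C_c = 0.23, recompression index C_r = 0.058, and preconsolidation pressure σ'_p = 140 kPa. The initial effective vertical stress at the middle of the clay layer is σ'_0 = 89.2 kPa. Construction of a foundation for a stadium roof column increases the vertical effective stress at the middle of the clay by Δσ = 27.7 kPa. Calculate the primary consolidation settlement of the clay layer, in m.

Final effective stress: σ'_f = 89.2 + 27.7 = 116.9 kPa.
σ'_f = 116.9 ≤ σ'_p = 140 kPa, so the clay remains overconsolidated and only the recompression index applies:
S_c = C_r·H/(1+e₀)·log₁₀(σ'_f/σ'_0) = 0.058×4.5/1.82×log₁₀(116.9/89.2)
    = 0.14341 × 0.11745 = 0.01684 m

S_c ≈ 0.0168 m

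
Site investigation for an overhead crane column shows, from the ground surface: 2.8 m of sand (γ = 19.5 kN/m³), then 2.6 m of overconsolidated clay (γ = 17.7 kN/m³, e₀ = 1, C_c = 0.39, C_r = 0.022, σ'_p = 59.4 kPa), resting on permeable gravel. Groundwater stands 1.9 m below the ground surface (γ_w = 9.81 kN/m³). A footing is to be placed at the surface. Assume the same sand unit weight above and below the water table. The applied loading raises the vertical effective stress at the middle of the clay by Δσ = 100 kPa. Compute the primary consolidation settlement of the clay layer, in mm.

S_c ≈ 213 mm

Mid-depth of clay below the ground surface: z = 2.8 + 2.6/2 = 4.1 m.
Total vertical stress at mid-clay: σ_v = 19.5×2.8 + 17.7×1.3 = 77.61 kPa.
Pore pressure: u = 9.81×(4.1 − 1.9) = 21.582 kPa.
Initial effective stress: σ'_0 = σ_v − u = 77.61 − 21.582 = 56.028 kPa.
Final effective stress: σ'_f = 56.028 + 100 = 156.03 kPa.
σ'_f = 156.03 > σ'_p = 59.4 kPa, so the stress path crosses the preconsolidation pressure — recompression up to σ'_p, then virgin compression beyond:
S_c = H/(1+e₀)·[C_r·log₁₀(σ'_p/σ'_0) + C_c·log₁₀(σ'_f/σ'_p)]
    = 2.6/2 × [0.022×log₁₀(59.4/56.028) + 0.39×log₁₀(156.03/59.4)]
    = 1.3 × [0.00055839 + 0.16357] = 0.2134 m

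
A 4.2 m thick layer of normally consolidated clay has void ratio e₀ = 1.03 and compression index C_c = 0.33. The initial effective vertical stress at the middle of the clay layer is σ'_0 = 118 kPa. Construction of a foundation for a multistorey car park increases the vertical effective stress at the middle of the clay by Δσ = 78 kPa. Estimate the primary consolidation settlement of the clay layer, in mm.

S_c ≈ 150 mm

Final effective stress: σ'_f = σ'_0 + Δσ = 118 + 78 = 196 kPa.
Normally consolidated clay, so the full stress increment lies on the virgin compression line:
S_c = C_c·H/(1+e₀)·log₁₀(σ'_f/σ'_0) = 0.33×4.2/(1+1.03)×log₁₀(196/118)
    = 0.68276 × 0.22037 = 0.1505 m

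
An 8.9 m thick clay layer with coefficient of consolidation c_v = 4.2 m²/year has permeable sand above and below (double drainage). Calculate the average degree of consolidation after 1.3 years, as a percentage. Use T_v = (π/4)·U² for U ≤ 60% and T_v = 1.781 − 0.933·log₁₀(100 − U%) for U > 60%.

Drainage path length: H_d = H/2 = 4.45 m (double drainage).
T_v = c_v·t/H_d² = 4.2×1.3/4.45² = 0.27572.
T_v = 0.27572 corresponds to the U ≤ 60% branch:
U = √(4T_v/π) = 0.5925

U ≈ 59.3 %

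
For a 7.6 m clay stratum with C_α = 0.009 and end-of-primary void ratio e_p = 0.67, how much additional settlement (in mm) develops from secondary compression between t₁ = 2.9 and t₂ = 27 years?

S_s ≈ 39.7 mm

Secondary compression: S_s = C_α·H/(1+e_p)·log₁₀(t₂/t₁)
S_s = 0.009×7.6/(1+0.67)×log₁₀(27/2.9)
    = 0.04096 × 0.969 = 0.03969 m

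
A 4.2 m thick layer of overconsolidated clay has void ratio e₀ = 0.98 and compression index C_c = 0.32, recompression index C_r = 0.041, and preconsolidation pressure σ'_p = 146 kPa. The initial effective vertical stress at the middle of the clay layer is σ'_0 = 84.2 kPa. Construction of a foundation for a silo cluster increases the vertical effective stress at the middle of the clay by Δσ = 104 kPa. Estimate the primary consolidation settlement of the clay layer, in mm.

Final effective stress: σ'_f = 84.2 + 104 = 188.2 kPa.
σ'_f = 188.2 > σ'_p = 146 kPa, so the stress path crosses the preconsolidation pressure — recompression up to σ'_p, then virgin compression beyond:
S_c = H/(1+e₀)·[C_r·log₁₀(σ'_p/σ'_0) + C_c·log₁₀(σ'_f/σ'_p)]
    = 4.2/1.98 × [0.041×log₁₀(146/84.2) + 0.32×log₁₀(188.2/146)]
    = 2.1212 × [0.0098007 + 0.035285] = 0.09564 m

S_c ≈ 95.6 mm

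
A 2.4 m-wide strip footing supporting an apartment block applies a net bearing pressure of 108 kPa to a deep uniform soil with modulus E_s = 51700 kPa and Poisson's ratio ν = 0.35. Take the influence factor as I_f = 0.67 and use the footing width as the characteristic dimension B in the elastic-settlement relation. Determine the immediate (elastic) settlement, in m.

S_e ≈ 0.00295 m

Immediate (elastic) settlement: S_e = q·B·(1−ν²)/E_s · I_f.
S_e = 108 × 2.4 × (1 − 0.35²) / 51700 × 0.67
    = 108 × 2.4 × 0.8775 / 51700 × 0.67
    = 0.002948 m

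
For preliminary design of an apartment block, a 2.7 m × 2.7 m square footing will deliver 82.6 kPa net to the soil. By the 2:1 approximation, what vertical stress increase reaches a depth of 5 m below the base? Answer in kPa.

Δσ_z ≈ 10.2 kPa

By the 2:1 method the load spreads at 1 horizontal : 2 vertical, so at depth z the loaded area has grown by z in each plan dimension:
Δσ = qBL/((B+z)(L+z)) = 82.6×2.7×2.7/((2.7+5)(2.7+5)) = 10.156 kPa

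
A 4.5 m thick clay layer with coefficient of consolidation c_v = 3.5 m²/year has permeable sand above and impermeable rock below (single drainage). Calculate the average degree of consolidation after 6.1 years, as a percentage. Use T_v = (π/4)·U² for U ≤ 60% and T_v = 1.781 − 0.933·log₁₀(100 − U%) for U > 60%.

U ≈ 94 %

Drainage path length: H_d = H = 4.5 m (single drainage).
T_v = c_v·t/H_d² = 3.5×6.1/4.5² = 1.0543.
T_v = 1.0543 corresponds to the U > 60% branch:
U = 1 − 10^((1.781 − T_v)/0.933)/100 = 0.9399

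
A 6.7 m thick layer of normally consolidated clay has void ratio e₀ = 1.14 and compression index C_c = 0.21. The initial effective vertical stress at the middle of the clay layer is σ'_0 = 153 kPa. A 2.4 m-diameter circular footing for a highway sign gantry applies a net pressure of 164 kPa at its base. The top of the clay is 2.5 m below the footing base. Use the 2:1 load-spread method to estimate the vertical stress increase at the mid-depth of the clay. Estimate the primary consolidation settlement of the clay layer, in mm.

Mid-depth of clay below the footing base: z = 2.5 + 6.7/2 = 5.85 m.
Stress increase at mid-clay by the 2:1 spreading method:
Δσ ≈ qD²/(D+z)² = 164×2.4²/(2.4+5.85)² = 13.879 kPa
Final effective stress: σ'_f = σ'_0 + Δσ = 153 + 13.879 = 166.88 kPa.
Normally consolidated clay, so the full stress increment lies on the virgin compression line:
S_c = C_c·H/(1+e₀)·log₁₀(σ'_f/σ'_0) = 0.21×6.7/(1+1.14)×log₁₀(166.88/153)
    = 0.65748 × 0.037713 = 0.0248 m

S_c ≈ 24.8 mm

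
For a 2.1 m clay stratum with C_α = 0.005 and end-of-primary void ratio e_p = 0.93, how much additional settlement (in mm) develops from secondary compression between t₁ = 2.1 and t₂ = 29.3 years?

S_s ≈ 6.23 mm

Secondary compression: S_s = C_α·H/(1+e_p)·log₁₀(t₂/t₁)
S_s = 0.005×2.1/(1+0.93)×log₁₀(29.3/2.1)
    = 0.00544 × 1.145 = 0.006227 m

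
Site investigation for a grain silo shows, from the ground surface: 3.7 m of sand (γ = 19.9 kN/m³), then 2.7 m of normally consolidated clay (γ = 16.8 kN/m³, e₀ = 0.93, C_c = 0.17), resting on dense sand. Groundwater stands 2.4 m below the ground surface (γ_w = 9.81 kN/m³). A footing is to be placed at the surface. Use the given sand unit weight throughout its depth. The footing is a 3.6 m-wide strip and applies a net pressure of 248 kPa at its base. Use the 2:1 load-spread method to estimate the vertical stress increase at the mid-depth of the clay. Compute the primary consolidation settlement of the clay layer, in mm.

S_c ≈ 93.3 mm

Mid-depth of clay below the ground surface: z = 3.7 + 2.7/2 = 5.05 m.
Total vertical stress at mid-clay: σ_v = 19.9×3.7 + 16.8×1.35 = 96.31 kPa.
Pore pressure: u = 9.81×(5.05 − 2.4) = 25.997 kPa.
Initial effective stress: σ'_0 = σ_v − u = 96.31 − 25.997 = 70.313 kPa.
Stress increase at mid-clay by the 2:1 spreading method:
Δσ = qB/(B+z) = 248×3.6/(3.6+5.05) = 103.21 kPa
Final effective stress: σ'_f = σ'_0 + Δσ = 70.313 + 103.21 = 173.52 kPa.
Normally consolidated clay, so the full stress increment lies on the virgin compression line:
S_c = C_c·H/(1+e₀)·log₁₀(σ'_f/σ'_0) = 0.17×2.7/(1+0.93)×log₁₀(173.52/70.313)
    = 0.23782 × 0.39231 = 0.0933 m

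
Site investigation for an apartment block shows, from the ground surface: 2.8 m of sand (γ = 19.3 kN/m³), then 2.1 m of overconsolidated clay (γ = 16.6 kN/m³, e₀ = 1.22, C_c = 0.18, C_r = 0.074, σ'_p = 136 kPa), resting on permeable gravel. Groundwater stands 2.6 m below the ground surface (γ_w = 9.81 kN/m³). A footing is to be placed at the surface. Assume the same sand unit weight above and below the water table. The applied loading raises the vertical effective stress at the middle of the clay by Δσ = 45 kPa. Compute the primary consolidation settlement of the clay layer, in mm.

S_c ≈ 17.2 mm

Mid-depth of clay below the ground surface: z = 2.8 + 2.1/2 = 3.85 m.
Total vertical stress at mid-clay: σ_v = 19.3×2.8 + 16.6×1.05 = 71.47 kPa.
Pore pressure: u = 9.81×(3.85 − 2.6) = 12.263 kPa.
Initial effective stress: σ'_0 = σ_v − u = 71.47 − 12.263 = 59.207 kPa.
Final effective stress: σ'_f = 59.207 + 45 = 104.21 kPa.
σ'_f = 104.21 ≤ σ'_p = 136 kPa, so the clay remains overconsolidated and only the recompression index applies:
S_c = C_r·H/(1+e₀)·log₁₀(σ'_f/σ'_0) = 0.074×2.1/2.22×log₁₀(104.21/59.207)
    = 0.07 × 0.24554 = 0.01719 m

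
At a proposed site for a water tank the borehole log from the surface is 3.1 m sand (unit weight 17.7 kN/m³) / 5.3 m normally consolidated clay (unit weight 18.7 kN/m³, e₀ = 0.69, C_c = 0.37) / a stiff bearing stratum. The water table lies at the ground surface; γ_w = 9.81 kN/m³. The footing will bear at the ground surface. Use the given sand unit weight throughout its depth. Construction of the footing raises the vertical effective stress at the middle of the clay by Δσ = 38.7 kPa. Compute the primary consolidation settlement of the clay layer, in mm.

S_c ≈ 298 mm

Mid-depth of clay below the ground surface: z = 3.1 + 5.3/2 = 5.75 m.
Total vertical stress at mid-clay: σ_v = 17.7×3.1 + 18.7×2.65 = 104.42 kPa.
Pore pressure: u = 9.81×(5.75 − 0) = 56.408 kPa.
Initial effective stress: σ'_0 = σ_v − u = 104.42 − 56.408 = 48.012 kPa.
Final effective stress: σ'_f = σ'_0 + Δσ = 48.012 + 38.7 = 86.712 kPa.
Normally consolidated clay, so the full stress increment lies on the virgin compression line:
S_c = C_c·H/(1+e₀)·log₁₀(σ'_f/σ'_0) = 0.37×5.3/(1+0.69)×log₁₀(86.712/48.012)
    = 1.1604 × 0.25673 = 0.2979 m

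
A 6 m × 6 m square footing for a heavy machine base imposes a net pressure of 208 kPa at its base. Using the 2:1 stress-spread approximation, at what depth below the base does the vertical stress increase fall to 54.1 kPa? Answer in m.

2:1 spreading — at depth z the loaded area has grown by z in each plan dimension:
qB²/(B+z)² = Δσ_z ⇒ z = B(√(q/Δσ_z) − 1) = 6×(√(208/54.1) − 1) = 5.765 m

z ≈ 5.76 m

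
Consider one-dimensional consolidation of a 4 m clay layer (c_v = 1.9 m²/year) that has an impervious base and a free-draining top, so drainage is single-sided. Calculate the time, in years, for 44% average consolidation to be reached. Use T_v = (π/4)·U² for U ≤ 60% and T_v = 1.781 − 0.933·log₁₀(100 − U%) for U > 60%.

Drainage path length: H_d = H = 4 m (single drainage).
U ≤ 60%: T_v = (π/4)·U² = (π/4)×0.44² = 0.15205.
t = T_v·H_d²/c_v = 0.15205×4²/1.9 = 1.28 years.

t ≈ 1.28 years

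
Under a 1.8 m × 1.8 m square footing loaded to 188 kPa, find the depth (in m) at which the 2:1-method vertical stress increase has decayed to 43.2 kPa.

2:1 spreading — at depth z the loaded area has grown by z in each plan dimension:
qB²/(B+z)² = Δσ_z ⇒ z = B(√(q/Δσ_z) − 1) = 1.8×(√(188/43.2) − 1) = 1.955 m

z ≈ 1.95 m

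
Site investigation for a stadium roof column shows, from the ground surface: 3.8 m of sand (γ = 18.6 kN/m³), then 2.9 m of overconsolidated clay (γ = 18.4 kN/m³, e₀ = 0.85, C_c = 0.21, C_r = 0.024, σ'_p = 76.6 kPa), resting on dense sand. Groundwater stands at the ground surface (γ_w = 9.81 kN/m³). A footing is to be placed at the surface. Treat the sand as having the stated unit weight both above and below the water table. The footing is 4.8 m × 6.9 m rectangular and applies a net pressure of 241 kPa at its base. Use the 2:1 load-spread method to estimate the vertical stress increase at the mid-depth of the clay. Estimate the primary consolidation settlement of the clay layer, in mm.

S_c ≈ 61.7 mm

Mid-depth of clay below the ground surface: z = 3.8 + 2.9/2 = 5.25 m.
Total vertical stress at mid-clay: σ_v = 18.6×3.8 + 18.4×1.45 = 97.36 kPa.
Pore pressure: u = 9.81×(5.25 − 0) = 51.503 kPa.
Initial effective stress: σ'_0 = σ_v − u = 97.36 − 51.503 = 45.857 kPa.
Stress increase at mid-clay by the 2:1 spreading method:
Δσ = qBL/((B+z)(L+z)) = 241×4.8×6.9/((4.8+5.25)(6.9+5.25)) = 65.368 kPa
Final effective stress: σ'_f = 45.857 + 65.368 = 111.22 kPa.
σ'_f = 111.22 > σ'_p = 76.6 kPa, so the stress path crosses the preconsolidation pressure — recompression up to σ'_p, then virgin compression beyond:
S_c = H/(1+e₀)·[C_r·log₁₀(σ'_p/σ'_0) + C_c·log₁₀(σ'_f/σ'_p)]
    = 2.9/1.85 × [0.024×log₁₀(76.6/45.857) + 0.21×log₁₀(111.22/76.6)]
    = 1.5676 × [0.0053478 + 0.03401] = 0.0617 m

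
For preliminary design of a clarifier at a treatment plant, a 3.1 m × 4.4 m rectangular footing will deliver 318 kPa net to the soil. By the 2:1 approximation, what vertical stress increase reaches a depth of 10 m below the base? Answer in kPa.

Δσ_z ≈ 23 kPa

By the 2:1 method the load spreads at 1 horizontal : 2 vertical, so at depth z the loaded area has grown by z in each plan dimension:
Δσ = qBL/((B+z)(L+z)) = 318×3.1×4.4/((3.1+10)(4.4+10)) = 22.994 kPa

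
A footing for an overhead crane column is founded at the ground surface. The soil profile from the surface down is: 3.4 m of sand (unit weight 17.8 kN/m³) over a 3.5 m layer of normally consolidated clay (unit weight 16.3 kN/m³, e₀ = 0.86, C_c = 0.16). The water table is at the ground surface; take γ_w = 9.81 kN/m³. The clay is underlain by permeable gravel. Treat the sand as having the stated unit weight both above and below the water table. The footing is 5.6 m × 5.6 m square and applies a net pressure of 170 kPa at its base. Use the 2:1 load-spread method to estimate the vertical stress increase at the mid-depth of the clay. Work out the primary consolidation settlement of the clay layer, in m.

Mid-depth of clay below the ground surface: z = 3.4 + 3.5/2 = 5.15 m.
Total vertical stress at mid-clay: σ_v = 17.8×3.4 + 16.3×1.75 = 89.045 kPa.
Pore pressure: u = 9.81×(5.15 − 0) = 50.522 kPa.
Initial effective stress: σ'_0 = σ_v − u = 89.045 − 50.522 = 38.523 kPa.
Stress increase at mid-clay by the 2:1 spreading method:
Δσ = qBL/((B+z)(L+z)) = 170×5.6×5.6/((5.6+5.15)(5.6+5.15)) = 46.133 kPa
Final effective stress: σ'_f = σ'_0 + Δσ = 38.523 + 46.133 = 84.656 kPa.
Normally consolidated clay, so the full stress increment lies on the virgin compression line:
S_c = C_c·H/(1+e₀)·log₁₀(σ'_f/σ'_0) = 0.16×3.5/(1+0.86)×log₁₀(84.656/38.523)
    = 0.30108 × 0.34194 = 0.103 m

S_c ≈ 0.103 m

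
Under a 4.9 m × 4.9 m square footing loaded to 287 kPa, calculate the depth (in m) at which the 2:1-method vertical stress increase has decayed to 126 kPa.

2:1 spreading — at depth z the loaded area has grown by z in each plan dimension:
qB²/(B+z)² = Δσ_z ⇒ z = B(√(q/Δσ_z) − 1) = 4.9×(√(287/126) − 1) = 2.495 m

z ≈ 2.5 m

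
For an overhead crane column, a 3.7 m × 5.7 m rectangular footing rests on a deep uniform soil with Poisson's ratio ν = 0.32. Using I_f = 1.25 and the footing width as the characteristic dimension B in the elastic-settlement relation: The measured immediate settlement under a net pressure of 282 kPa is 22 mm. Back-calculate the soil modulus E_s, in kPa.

S_e = q·B·(1−ν²)/E_s · I_f  ⇒  E_s = q·B·(1−ν²)·I_f / S_e.
E_s = 282 × 3.7 × 0.8976 × 1.25 / 0.022 = 53210 kPa

E_s ≈ 53200 kPa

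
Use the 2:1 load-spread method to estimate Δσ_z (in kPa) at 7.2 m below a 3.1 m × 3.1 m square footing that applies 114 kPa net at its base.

By the 2:1 method the load spreads at 1 horizontal : 2 vertical, so at depth z the loaded area has grown by z in each plan dimension:
Δσ = qBL/((B+z)(L+z)) = 114×3.1×3.1/((3.1+7.2)(3.1+7.2)) = 10.327 kPa

Δσ_z ≈ 10.3 kPa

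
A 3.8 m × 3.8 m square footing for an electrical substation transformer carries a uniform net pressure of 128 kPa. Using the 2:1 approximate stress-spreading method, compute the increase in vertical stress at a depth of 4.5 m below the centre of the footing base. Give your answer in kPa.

Δσ_z ≈ 26.8 kPa

By the 2:1 method the load spreads at 1 horizontal : 2 vertical, so at depth z the loaded area has grown by z in each plan dimension:
Δσ = qBL/((B+z)(L+z)) = 128×3.8×3.8/((3.8+4.5)(3.8+4.5)) = 26.83 kPa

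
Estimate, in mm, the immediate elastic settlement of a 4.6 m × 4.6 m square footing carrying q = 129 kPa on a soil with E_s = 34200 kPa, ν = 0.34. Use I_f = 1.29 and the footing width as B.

Immediate (elastic) settlement: S_e = q·B·(1−ν²)/E_s · I_f.
S_e = 129 × 4.6 × (1 − 0.34²) / 34200 × 1.29
    = 129 × 4.6 × 0.8844 / 34200 × 1.29
    = 0.0198 m = 19.8 mm

S_e ≈ 19.8 mm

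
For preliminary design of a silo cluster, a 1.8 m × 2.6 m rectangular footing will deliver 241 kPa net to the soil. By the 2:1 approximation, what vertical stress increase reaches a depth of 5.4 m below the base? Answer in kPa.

By the 2:1 method the load spreads at 1 horizontal : 2 vertical, so at depth z the loaded area has grown by z in each plan dimension:
Δσ = qBL/((B+z)(L+z)) = 241×1.8×2.6/((1.8+5.4)(2.6+5.4)) = 19.581 kPa

Δσ_z ≈ 19.6 kPa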